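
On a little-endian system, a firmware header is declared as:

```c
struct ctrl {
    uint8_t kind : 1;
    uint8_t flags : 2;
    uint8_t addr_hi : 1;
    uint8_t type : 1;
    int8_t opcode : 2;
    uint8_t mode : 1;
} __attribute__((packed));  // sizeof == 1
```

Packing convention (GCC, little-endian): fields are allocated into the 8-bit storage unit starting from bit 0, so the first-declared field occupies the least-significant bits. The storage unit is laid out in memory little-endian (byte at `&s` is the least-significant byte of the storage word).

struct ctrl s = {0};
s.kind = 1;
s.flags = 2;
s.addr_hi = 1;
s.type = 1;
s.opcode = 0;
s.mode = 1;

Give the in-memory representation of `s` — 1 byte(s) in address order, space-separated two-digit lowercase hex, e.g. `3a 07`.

kind (1b) val=1 bits=0x1 at bit 0: 0x01
flags (2b) val=2 bits=0x2 at bit 1: 0x05
addr_hi (1b) val=1 bits=0x1 at bit 3: 0x0d
type (1b) val=1 bits=0x1 at bit 4: 0x1d
opcode (2b) val=0 bits=0x0 at bit 5: 0x1d
mode (1b) val=1 bits=0x1 at bit 7: 0x9d
word = 0x9d → little-endian bytes:
  [0]=0x9d

9d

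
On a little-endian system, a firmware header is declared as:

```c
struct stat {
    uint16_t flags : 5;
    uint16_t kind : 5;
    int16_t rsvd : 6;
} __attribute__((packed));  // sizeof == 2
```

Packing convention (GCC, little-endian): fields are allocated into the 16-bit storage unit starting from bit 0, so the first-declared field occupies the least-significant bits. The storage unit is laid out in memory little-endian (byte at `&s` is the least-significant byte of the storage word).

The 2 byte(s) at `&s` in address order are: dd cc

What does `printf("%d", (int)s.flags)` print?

29

[0]=0xdd [1]=0xcc (little-endian) → word 0xccdd
flags [0+:5] = (word>>0) & 0x1f = 29  ←
kind [5+:5] = (word>>5) & 0x1f = 6
rsvd [10+:6] = (word>>10) & 0x3f = 51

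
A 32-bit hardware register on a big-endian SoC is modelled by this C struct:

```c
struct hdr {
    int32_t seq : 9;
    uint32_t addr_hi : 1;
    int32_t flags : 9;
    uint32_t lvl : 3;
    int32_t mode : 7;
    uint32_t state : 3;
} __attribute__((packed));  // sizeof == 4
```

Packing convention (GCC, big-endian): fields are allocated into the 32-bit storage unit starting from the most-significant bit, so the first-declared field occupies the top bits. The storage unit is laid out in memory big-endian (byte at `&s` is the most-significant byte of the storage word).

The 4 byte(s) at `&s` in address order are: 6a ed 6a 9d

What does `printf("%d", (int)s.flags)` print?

[0]=0x6a [1]=0xed [2]=0x6a [3]=0x9d (big-endian) → word 0x6aed6a9d
seq:9 @ bit 23 → (0x6aed6a9d>>23)&0x1ff = 0xd5
addr_hi:1 @ bit 22 → (0x6aed6a9d>>22)&0x1 = 0x1
flags:9 @ bit 13 → (0x6aed6a9d>>13)&0x1ff = 0x16b  ←
lvl:3 @ bit 10 → (0x6aed6a9d>>10)&0x7 = 0x2
mode:7 @ bit 3 → (0x6aed6a9d>>3)&0x7f = 0x53
state:3 @ bit 0 → (0x6aed6a9d>>0)&0x7 = 0x5
flags signed 9b, MSB=1: 363 - 512 = -149

-149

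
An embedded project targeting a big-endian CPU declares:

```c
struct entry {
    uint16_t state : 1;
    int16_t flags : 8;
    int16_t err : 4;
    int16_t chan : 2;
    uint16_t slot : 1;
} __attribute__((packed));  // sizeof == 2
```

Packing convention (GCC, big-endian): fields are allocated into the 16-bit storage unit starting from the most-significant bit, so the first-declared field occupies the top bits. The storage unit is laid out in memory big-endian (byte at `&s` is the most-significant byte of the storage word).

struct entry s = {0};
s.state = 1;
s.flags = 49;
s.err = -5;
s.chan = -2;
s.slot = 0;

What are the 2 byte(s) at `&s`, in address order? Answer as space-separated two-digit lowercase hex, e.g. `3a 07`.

state:1 = 1 → 0x1 << 15 → word 0x8000
flags:8 = 49 → 0x31 << 7 → word 0x9880
err:4 = -5 → 0xb << 3 → word 0x98d8
chan:2 = -2 → 0x2 << 1 → word 0x98dc
slot:1 = 0 → 0x0 << 0 → word 0x98dc
word = 0x98dc → big-endian bytes:
  [0]=0x98  [1]=0xdc

98 dc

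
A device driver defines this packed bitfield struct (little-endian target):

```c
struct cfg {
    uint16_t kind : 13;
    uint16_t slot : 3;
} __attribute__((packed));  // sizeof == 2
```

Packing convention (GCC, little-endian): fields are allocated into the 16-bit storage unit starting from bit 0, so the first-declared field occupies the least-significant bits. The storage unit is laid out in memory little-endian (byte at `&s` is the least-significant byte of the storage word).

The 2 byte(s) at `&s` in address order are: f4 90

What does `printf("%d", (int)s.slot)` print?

4

[0]=0xf4 [1]=0x90 (little-endian) → word 0x90f4
kind:13 @ bit 0 → (0x90f4>>0)&0x1fff = 0x10f4
slot:3 @ bit 13 → (0x90f4>>13)&0x7 = 0x4  ←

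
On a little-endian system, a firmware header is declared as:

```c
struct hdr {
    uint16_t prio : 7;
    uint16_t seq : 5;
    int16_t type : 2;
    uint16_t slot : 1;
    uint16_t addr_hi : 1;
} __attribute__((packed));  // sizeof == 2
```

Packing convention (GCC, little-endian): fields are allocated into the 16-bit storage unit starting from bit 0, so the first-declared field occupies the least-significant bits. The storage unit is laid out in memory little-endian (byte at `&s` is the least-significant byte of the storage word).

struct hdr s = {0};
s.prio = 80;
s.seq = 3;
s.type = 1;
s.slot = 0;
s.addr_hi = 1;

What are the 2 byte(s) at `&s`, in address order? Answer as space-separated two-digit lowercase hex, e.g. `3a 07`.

[0+:7] prio=80 & 0x7f = 0x50; word=0x0050
[7+:5] seq=3 & 0x1f = 0x3; word=0x01d0
[12+:2] type=1 & 0x3 = 0x1; word=0x11d0
[14+:1] slot=0 & 0x1 = 0x0; word=0x11d0
[15+:1] addr_hi=1 & 0x1 = 0x1; word=0x91d0
word = 0x91d0 → little-endian bytes:
  [0]=0xd0  [1]=0x91

d0 91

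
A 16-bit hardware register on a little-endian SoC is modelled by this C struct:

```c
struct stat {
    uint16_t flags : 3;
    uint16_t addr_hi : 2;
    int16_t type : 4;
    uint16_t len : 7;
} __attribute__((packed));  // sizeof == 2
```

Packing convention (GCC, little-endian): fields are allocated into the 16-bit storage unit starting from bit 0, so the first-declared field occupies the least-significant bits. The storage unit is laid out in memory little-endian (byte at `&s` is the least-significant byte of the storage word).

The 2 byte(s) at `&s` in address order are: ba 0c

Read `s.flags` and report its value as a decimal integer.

2

[0]=0xba [1]=0x0c (little-endian) → word 0x0cba
flags:3 @ bit 0 → (0x0cba>>0)&0x7 = 0x2  ←
addr_hi:2 @ bit 3 → (0x0cba>>3)&0x3 = 0x3
type:4 @ bit 5 → (0x0cba>>5)&0xf = 0x5
len:7 @ bit 9 → (0x0cba>>9)&0x7f = 0x6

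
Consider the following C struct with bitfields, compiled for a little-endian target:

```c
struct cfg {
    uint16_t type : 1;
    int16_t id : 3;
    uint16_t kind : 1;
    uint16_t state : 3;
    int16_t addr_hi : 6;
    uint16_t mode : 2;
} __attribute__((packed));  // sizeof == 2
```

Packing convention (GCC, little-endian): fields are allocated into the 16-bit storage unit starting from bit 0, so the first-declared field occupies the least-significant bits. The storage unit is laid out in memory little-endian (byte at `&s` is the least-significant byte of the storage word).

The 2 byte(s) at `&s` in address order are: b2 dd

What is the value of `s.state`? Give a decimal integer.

[0]=0xb2 [1]=0xdd (little-endian) → word 0xddb2
type [0+:1] = (word>>0) & 0x1 = 0
id [1+:3] = (word>>1) & 0x7 = 1
kind [4+:1] = (word>>4) & 0x1 = 1
state [5+:3] = (word>>5) & 0x7 = 5  ←
addr_hi [8+:6] = (word>>8) & 0x3f = 29
mode [14+:2] = (word>>14) & 0x3 = 3

5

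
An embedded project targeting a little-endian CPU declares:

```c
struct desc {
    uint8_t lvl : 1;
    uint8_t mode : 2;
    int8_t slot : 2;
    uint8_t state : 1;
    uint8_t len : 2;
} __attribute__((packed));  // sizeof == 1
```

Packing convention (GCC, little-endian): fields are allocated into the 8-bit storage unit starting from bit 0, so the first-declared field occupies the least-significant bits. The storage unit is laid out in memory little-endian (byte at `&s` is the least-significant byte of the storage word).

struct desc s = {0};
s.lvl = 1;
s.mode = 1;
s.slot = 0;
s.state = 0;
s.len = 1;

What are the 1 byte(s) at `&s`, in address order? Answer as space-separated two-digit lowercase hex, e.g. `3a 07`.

43

[0+:1] lvl=1 & 0x1 = 0x1; word=0x01
[1+:2] mode=1 & 0x3 = 0x1; word=0x03
[3+:2] slot=0 & 0x3 = 0x0; word=0x03
[5+:1] state=0 & 0x1 = 0x0; word=0x03
[6+:2] len=1 & 0x3 = 0x1; word=0x43
word = 0x43 → little-endian bytes:
  [0]=0x43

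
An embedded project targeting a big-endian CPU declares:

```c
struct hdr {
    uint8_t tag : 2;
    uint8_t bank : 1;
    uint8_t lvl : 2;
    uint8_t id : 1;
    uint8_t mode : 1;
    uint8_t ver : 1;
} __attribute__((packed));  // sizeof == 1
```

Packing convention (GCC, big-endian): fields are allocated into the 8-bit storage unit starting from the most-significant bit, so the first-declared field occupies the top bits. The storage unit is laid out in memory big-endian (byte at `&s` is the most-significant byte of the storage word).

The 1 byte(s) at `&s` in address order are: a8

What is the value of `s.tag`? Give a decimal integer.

[0]=0xa8 (big-endian) → word 0xa8
tag [6+:2] = (word>>6) & 0x3 = 2  ←
bank [5+:1] = (word>>5) & 0x1 = 1
lvl [3+:2] = (word>>3) & 0x3 = 1
id [2+:1] = (word>>2) & 0x1 = 0
mode [1+:1] = (word>>1) & 0x1 = 0
ver [0+:1] = (word>>0) & 0x1 = 0

2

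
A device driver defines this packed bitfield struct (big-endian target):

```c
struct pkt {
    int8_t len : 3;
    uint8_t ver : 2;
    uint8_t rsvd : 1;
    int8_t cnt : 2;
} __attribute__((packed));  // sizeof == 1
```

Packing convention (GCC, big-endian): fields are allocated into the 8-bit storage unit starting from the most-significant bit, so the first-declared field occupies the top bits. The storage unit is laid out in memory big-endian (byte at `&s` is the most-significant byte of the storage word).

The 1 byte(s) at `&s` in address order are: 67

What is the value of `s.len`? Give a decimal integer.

3

[0]=0x67 (big-endian) → word 0x67
len:3 @ bit 5 → (0x67>>5)&0x7 = 0x3  ←
ver:2 @ bit 3 → (0x67>>3)&0x3 = 0x0
rsvd:1 @ bit 2 → (0x67>>2)&0x1 = 0x1
cnt:2 @ bit 0 → (0x67>>0)&0x3 = 0x3
len signed 3b, MSB=0: value = 3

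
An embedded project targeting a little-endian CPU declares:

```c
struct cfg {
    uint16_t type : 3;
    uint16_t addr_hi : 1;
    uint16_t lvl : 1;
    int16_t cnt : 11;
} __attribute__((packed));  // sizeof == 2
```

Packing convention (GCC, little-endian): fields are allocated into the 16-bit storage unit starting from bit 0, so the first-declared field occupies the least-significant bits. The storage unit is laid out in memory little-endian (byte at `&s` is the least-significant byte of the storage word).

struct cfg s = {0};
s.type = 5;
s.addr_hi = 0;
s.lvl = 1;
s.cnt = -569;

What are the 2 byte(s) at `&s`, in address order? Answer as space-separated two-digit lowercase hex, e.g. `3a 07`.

f5 b8

[0+:3] type=5 & 0x7 = 0x5; word=0x0005
[3+:1] addr_hi=0 & 0x1 = 0x0; word=0x0005
[4+:1] lvl=1 & 0x1 = 0x1; word=0x0015
[5+:11] cnt=-569 & 0x7ff = 0x5c7; word=0xb8f5
word = 0xb8f5 → little-endian bytes:
  [0]=0xf5  [1]=0xb8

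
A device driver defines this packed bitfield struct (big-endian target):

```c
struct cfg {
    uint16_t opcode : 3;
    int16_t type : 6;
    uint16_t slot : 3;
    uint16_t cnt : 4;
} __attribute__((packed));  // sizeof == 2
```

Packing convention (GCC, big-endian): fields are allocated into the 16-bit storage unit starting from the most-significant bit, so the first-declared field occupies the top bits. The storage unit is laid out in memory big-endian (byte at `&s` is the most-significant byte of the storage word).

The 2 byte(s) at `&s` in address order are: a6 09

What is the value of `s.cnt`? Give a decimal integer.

9

[0]=0xa6 [1]=0x09 (big-endian) → word 0xa609
opcode:3 @ bit 13 → (0xa609>>13)&0x7 = 0x5
type:6 @ bit 7 → (0xa609>>7)&0x3f = 0xc
slot:3 @ bit 4 → (0xa609>>4)&0x7 = 0x0
cnt:4 @ bit 0 → (0xa609>>0)&0xf = 0x9  ←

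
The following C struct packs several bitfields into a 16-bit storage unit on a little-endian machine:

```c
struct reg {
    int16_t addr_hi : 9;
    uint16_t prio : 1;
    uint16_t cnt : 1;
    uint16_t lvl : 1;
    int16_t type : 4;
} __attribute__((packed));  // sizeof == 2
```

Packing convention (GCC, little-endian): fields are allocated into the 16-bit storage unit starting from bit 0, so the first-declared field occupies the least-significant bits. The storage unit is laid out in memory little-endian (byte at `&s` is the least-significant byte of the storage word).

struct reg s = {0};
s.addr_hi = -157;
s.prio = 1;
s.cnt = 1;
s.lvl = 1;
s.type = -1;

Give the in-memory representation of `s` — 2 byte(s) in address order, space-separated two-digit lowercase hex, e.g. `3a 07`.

[0+:9] addr_hi=-157 & 0x1ff = 0x163; word=0x0163
[9+:1] prio=1 & 0x1 = 0x1; word=0x0363
[10+:1] cnt=1 & 0x1 = 0x1; word=0x0763
[11+:1] lvl=1 & 0x1 = 0x1; word=0x0f63
[12+:4] type=-1 & 0xf = 0xf; word=0xff63
word = 0xff63 → little-endian bytes:
  [0]=0x63  [1]=0xff

63 ff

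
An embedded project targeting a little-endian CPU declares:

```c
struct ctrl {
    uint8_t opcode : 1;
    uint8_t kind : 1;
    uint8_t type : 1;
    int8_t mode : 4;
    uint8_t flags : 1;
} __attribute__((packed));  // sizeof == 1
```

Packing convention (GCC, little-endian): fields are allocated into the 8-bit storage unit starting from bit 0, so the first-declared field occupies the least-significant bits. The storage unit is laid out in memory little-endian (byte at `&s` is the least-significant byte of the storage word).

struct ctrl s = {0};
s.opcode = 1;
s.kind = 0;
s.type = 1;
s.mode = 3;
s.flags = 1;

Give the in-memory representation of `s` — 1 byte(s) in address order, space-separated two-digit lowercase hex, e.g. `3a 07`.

opcode:1 = 1 → 0x1 << 0 → word 0x01
kind:1 = 0 → 0x0 << 1 → word 0x01
type:1 = 1 → 0x1 << 2 → word 0x05
mode:4 = 3 → 0x3 << 3 → word 0x1d
flags:1 = 1 → 0x1 << 7 → word 0x9d
word = 0x9d → little-endian bytes:
  [0]=0x9d

9d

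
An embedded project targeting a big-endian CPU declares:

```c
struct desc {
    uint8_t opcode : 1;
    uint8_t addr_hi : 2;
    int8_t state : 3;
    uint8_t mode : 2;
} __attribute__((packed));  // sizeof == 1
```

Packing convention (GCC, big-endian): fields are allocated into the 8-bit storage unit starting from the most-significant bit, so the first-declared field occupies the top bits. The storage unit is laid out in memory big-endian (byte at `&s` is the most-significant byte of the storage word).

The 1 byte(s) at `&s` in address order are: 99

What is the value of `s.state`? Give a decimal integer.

[0]=0x99 (big-endian) → word 0x99
opcode:1 @ bit 7 → (0x99>>7)&0x1 = 0x1
addr_hi:2 @ bit 5 → (0x99>>5)&0x3 = 0x0
state:3 @ bit 2 → (0x99>>2)&0x7 = 0x6  ←
mode:2 @ bit 0 → (0x99>>0)&0x3 = 0x1
state signed 3b, MSB=1: 6 - 8 = -2

-2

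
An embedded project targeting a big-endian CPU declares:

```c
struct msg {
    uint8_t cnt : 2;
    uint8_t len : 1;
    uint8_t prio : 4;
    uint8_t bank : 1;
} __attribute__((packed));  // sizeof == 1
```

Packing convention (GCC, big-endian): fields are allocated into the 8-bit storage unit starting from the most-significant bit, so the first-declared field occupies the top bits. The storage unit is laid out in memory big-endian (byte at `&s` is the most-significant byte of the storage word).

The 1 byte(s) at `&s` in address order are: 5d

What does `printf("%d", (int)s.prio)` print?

[0]=0x5d (big-endian) → word 0x5d
cnt [6+:2] = (word>>6) & 0x3 = 1
len [5+:1] = (word>>5) & 0x1 = 0
prio [1+:4] = (word>>1) & 0xf = 14  ←
bank [0+:1] = (word>>0) & 0x1 = 1

14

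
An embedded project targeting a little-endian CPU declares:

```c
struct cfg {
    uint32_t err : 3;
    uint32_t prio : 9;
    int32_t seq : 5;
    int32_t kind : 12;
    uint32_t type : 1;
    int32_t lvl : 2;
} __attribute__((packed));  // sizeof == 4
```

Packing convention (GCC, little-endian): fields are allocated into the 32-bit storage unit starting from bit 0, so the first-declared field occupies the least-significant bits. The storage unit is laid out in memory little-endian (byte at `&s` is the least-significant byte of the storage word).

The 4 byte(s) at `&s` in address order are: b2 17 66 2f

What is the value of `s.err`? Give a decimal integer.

2

[0]=0xb2 [1]=0x17 [2]=0x66 [3]=0x2f (little-endian) → word 0x2f6617b2
err [0+:3] = (word>>0) & 0x7 = 2  ←
prio [3+:9] = (word>>3) & 0x1ff = 246
seq [12+:5] = (word>>12) & 0x1f = 1
kind [17+:12] = (word>>17) & 0xfff = 1971
type [29+:1] = (word>>29) & 0x1 = 1
lvl [30+:2] = (word>>30) & 0x3 = 0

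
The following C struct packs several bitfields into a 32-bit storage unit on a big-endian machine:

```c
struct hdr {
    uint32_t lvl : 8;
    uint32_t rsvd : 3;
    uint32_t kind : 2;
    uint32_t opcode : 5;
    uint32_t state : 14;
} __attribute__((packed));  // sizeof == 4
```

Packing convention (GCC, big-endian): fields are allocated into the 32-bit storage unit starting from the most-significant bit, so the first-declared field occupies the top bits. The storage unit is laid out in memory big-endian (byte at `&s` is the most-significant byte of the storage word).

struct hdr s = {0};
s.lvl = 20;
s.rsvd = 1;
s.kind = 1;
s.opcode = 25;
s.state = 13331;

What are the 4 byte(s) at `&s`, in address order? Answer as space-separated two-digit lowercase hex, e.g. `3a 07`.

[24+:8] lvl=20 & 0xff = 0x14; word=0x14000000
[21+:3] rsvd=1 & 0x7 = 0x1; word=0x14200000
[19+:2] kind=1 & 0x3 = 0x1; word=0x14280000
[14+:5] opcode=25 & 0x1f = 0x19; word=0x142e4000
[0+:14] state=13331 & 0x3fff = 0x3413; word=0x142e7413
word = 0x142e7413 → big-endian bytes:
  [0]=0x14  [1]=0x2e  [2]=0x74  [3]=0x13

14 2e 74 13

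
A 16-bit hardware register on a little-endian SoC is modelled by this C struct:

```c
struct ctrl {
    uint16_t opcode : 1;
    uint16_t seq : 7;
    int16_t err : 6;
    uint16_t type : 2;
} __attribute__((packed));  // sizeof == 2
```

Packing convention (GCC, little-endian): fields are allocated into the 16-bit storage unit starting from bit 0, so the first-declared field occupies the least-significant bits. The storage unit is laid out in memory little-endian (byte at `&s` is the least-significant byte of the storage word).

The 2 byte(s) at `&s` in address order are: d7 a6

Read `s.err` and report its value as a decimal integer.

[0]=0xd7 [1]=0xa6 (little-endian) → word 0xa6d7
opcode:1 @ bit 0 → (0xa6d7>>0)&0x1 = 0x1
seq:7 @ bit 1 → (0xa6d7>>1)&0x7f = 0x6b
err:6 @ bit 8 → (0xa6d7>>8)&0x3f = 0x26  ←
type:2 @ bit 14 → (0xa6d7>>14)&0x3 = 0x2
err signed 6b, MSB=1: 38 - 64 = -26

-26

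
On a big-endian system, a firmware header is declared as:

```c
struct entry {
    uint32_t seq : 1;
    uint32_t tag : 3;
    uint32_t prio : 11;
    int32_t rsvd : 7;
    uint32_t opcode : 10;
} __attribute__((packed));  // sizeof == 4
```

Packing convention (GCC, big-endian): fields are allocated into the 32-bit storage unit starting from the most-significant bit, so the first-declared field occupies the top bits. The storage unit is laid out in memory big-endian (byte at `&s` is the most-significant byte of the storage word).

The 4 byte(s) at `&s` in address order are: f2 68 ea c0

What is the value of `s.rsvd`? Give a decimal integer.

58

[0]=0xf2 [1]=0x68 [2]=0xea [3]=0xc0 (big-endian) → word 0xf268eac0
seq [31+:1] = (word>>31) & 0x1 = 1
tag [28+:3] = (word>>28) & 0x7 = 7
prio [17+:11] = (word>>17) & 0x7ff = 308
rsvd [10+:7] = (word>>10) & 0x7f = 58  ←
opcode [0+:10] = (word>>0) & 0x3ff = 704
rsvd signed 7b, MSB=0: value = 58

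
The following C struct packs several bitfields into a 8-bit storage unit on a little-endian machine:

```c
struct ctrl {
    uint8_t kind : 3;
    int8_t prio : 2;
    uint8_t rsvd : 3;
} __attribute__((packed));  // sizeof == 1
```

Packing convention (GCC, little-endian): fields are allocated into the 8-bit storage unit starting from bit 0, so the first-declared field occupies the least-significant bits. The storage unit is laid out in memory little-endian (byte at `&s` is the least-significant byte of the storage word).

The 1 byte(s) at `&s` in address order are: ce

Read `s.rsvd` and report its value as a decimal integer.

6

[0]=0xce (little-endian) → word 0xce
kind [0+:3] = (word>>0) & 0x7 = 6
prio [3+:2] = (word>>3) & 0x3 = 1
rsvd [5+:3] = (word>>5) & 0x7 = 6  ←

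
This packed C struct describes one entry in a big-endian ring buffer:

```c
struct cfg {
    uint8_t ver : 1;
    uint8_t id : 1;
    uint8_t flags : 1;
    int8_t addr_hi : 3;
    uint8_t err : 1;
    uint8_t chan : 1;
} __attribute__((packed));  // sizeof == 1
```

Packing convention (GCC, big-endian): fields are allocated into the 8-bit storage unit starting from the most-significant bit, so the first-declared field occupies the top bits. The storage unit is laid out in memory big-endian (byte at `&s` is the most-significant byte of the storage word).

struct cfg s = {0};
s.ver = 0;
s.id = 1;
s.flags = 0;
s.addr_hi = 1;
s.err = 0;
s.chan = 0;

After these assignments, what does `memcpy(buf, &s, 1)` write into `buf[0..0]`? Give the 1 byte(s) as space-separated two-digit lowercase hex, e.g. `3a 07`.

ver (1b) val=0 bits=0x0 at bit 7: 0x00
id (1b) val=1 bits=0x1 at bit 6: 0x40
flags (1b) val=0 bits=0x0 at bit 5: 0x40
addr_hi (3b) val=1 bits=0x1 at bit 2: 0x44
err (1b) val=0 bits=0x0 at bit 1: 0x44
chan (1b) val=0 bits=0x0 at bit 0: 0x44
word = 0x44 → big-endian bytes:
  [0]=0x44

44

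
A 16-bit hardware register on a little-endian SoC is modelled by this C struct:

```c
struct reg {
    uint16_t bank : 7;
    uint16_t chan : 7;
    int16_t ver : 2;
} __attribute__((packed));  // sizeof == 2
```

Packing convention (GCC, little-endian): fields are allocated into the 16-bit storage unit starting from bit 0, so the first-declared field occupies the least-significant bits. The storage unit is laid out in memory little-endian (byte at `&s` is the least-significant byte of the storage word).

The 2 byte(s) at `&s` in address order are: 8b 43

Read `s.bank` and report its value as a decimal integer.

11

[0]=0x8b [1]=0x43 (little-endian) → word 0x438b
bank [0+:7] = (word>>0) & 0x7f = 11  ←
chan [7+:7] = (word>>7) & 0x7f = 7
ver [14+:2] = (word>>14) & 0x3 = 1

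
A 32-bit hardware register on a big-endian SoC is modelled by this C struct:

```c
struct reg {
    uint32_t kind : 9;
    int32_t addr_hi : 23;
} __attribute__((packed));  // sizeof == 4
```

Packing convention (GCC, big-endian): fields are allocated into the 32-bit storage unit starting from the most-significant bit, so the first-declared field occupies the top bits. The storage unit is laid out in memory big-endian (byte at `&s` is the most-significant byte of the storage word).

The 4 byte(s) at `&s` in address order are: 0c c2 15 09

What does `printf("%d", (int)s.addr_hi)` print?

[0]=0x0c [1]=0xc2 [2]=0x15 [3]=0x09 (big-endian) → word 0x0cc21509
kind [23+:9] = (word>>23) & 0x1ff = 25
addr_hi [0+:23] = (word>>0) & 0x7fffff = 4330761  ←
addr_hi signed 23b, MSB=1: 4330761 - 8388608 = -4057847

-4057847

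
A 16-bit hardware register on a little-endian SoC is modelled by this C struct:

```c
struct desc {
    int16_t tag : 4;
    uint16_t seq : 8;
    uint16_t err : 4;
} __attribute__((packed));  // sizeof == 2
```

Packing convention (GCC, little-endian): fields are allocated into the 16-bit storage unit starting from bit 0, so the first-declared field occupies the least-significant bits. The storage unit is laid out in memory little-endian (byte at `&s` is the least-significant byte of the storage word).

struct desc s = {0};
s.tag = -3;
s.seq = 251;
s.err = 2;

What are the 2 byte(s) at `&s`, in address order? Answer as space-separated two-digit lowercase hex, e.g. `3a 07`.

[0+:4] tag=-3 & 0xf = 0xd; word=0x000d
[4+:8] seq=251 & 0xff = 0xfb; word=0x0fbd
[12+:4] err=2 & 0xf = 0x2; word=0x2fbd
word = 0x2fbd → little-endian bytes:
  [0]=0xbd  [1]=0x2f

bd 2f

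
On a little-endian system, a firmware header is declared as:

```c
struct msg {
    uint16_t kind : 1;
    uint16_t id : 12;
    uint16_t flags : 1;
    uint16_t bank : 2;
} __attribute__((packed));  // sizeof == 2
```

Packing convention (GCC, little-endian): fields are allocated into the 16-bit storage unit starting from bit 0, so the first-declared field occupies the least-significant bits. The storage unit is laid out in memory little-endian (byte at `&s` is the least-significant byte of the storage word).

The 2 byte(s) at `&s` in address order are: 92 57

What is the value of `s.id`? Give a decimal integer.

3017

[0]=0x92 [1]=0x57 (little-endian) → word 0x5792
kind:1 @ bit 0 → (0x5792>>0)&0x1 = 0x0
id:12 @ bit 1 → (0x5792>>1)&0xfff = 0xbc9  ←
flags:1 @ bit 13 → (0x5792>>13)&0x1 = 0x0
bank:2 @ bit 14 → (0x5792>>14)&0x3 = 0x1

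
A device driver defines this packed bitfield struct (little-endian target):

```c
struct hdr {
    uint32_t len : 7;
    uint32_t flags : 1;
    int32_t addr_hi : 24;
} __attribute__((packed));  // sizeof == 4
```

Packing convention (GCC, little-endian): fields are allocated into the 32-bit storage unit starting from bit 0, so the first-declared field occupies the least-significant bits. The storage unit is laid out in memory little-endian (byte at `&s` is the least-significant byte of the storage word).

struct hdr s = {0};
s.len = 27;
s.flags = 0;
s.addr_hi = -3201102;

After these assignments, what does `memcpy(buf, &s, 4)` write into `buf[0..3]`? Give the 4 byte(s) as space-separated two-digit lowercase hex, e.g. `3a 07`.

1b b2 27 cf

len (7b) val=27 bits=0x1b at bit 0: 0x0000001b
flags (1b) val=0 bits=0x0 at bit 7: 0x0000001b
addr_hi (24b) val=-3201102 bits=0xcf27b2 at bit 8: 0xcf27b21b
word = 0xcf27b21b → little-endian bytes:
  [0]=0x1b  [1]=0xb2  [2]=0x27  [3]=0xcf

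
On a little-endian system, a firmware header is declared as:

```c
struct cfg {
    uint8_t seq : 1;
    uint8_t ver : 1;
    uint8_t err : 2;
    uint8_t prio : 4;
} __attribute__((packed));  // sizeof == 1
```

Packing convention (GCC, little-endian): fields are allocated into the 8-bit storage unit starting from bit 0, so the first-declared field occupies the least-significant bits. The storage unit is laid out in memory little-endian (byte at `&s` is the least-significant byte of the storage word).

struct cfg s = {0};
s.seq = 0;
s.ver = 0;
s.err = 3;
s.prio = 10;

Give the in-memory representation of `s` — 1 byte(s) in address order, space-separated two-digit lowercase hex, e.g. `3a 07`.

ac

seq:1 = 0 → 0x0 << 0 → word 0x00
ver:1 = 0 → 0x0 << 1 → word 0x00
err:2 = 3 → 0x3 << 2 → word 0x0c
prio:4 = 10 → 0xa << 4 → word 0xac
word = 0xac → little-endian bytes:
  [0]=0xac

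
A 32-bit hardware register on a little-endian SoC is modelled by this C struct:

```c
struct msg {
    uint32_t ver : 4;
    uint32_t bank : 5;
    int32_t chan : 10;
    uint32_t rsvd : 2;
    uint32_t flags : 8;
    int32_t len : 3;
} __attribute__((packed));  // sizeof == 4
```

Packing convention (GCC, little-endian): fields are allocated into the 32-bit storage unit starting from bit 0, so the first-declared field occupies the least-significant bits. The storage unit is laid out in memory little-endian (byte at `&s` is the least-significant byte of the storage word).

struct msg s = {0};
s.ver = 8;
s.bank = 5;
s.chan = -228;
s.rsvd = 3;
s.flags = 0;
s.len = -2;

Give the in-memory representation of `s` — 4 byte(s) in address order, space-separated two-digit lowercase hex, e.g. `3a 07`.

58 38 1e c0

[0+:4] ver=8 & 0xf = 0x8; word=0x00000008
[4+:5] bank=5 & 0x1f = 0x5; word=0x00000058
[9+:10] chan=-228 & 0x3ff = 0x31c; word=0x00063858
[19+:2] rsvd=3 & 0x3 = 0x3; word=0x001e3858
[21+:8] flags=0 & 0xff = 0x0; word=0x001e3858
[29+:3] len=-2 & 0x7 = 0x6; word=0xc01e3858
word = 0xc01e3858 → little-endian bytes:
  [0]=0x58  [1]=0x38  [2]=0x1e  [3]=0xc0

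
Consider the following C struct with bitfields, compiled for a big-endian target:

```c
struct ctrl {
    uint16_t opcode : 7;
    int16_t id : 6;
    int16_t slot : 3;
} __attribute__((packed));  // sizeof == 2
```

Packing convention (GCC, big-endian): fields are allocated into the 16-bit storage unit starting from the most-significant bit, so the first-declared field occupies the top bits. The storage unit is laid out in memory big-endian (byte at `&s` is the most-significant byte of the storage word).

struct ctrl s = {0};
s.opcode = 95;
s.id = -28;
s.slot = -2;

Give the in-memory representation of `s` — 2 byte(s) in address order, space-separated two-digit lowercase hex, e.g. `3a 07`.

opcode (7b) val=95 bits=0x5f at bit 9: 0xbe00
id (6b) val=-28 bits=0x24 at bit 3: 0xbf20
slot (3b) val=-2 bits=0x6 at bit 0: 0xbf26
word = 0xbf26 → big-endian bytes:
  [0]=0xbf  [1]=0x26

bf 26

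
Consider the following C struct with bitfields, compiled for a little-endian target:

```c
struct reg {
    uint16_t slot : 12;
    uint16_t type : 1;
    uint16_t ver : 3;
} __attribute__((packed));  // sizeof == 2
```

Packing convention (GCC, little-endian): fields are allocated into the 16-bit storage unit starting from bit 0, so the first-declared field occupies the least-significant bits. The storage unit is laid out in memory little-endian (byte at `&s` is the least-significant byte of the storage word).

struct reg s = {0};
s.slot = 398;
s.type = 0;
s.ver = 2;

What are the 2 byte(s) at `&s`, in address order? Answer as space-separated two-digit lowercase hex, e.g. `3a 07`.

slot:12 = 398 → 0x18e << 0 → word 0x018e
type:1 = 0 → 0x0 << 12 → word 0x018e
ver:3 = 2 → 0x2 << 13 → word 0x418e
word = 0x418e → little-endian bytes:
  [0]=0x8e  [1]=0x41

8e 41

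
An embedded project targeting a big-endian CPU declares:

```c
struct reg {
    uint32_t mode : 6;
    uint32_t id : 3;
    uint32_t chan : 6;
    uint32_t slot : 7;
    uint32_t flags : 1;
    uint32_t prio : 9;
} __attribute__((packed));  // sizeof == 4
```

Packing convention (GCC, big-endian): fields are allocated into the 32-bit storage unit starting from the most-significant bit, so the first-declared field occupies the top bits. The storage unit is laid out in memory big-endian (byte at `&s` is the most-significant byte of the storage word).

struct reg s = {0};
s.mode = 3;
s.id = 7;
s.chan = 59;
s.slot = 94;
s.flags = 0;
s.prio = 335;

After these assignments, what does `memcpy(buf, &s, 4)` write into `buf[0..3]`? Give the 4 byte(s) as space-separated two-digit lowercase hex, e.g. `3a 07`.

[26+:6] mode=3 & 0x3f = 0x3; word=0x0c000000
[23+:3] id=7 & 0x7 = 0x7; word=0x0f800000
[17+:6] chan=59 & 0x3f = 0x3b; word=0x0ff60000
[10+:7] slot=94 & 0x7f = 0x5e; word=0x0ff77800
[9+:1] flags=0 & 0x1 = 0x0; word=0x0ff77800
[0+:9] prio=335 & 0x1ff = 0x14f; word=0x0ff7794f
word = 0x0ff7794f → big-endian bytes:
  [0]=0x0f  [1]=0xf7  [2]=0x79  [3]=0x4f

0f f7 79 4f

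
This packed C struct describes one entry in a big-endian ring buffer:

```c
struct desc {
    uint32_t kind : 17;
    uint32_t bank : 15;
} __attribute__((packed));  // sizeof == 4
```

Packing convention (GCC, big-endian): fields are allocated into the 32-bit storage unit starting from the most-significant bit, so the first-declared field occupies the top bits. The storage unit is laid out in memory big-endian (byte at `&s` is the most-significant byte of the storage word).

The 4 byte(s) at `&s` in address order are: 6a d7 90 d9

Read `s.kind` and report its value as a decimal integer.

54703

[0]=0x6a [1]=0xd7 [2]=0x90 [3]=0xd9 (big-endian) → word 0x6ad790d9
kind:17 @ bit 15 → (0x6ad790d9>>15)&0x1ffff = 0xd5af  ←
bank:15 @ bit 0 → (0x6ad790d9>>0)&0x7fff = 0x10d9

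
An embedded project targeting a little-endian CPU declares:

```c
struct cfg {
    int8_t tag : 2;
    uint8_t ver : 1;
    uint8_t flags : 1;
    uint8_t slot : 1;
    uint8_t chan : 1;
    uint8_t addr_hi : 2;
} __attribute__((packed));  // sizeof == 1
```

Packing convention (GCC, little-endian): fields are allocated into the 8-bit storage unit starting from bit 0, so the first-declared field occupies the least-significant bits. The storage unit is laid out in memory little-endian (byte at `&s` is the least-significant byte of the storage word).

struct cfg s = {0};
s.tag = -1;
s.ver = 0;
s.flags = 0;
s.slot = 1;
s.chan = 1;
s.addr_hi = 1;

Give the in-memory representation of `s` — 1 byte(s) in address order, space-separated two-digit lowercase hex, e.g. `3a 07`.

73

tag:2 = -1 → 0x3 << 0 → word 0x03
ver:1 = 0 → 0x0 << 2 → word 0x03
flags:1 = 0 → 0x0 << 3 → word 0x03
slot:1 = 1 → 0x1 << 4 → word 0x13
chan:1 = 1 → 0x1 << 5 → word 0x33
addr_hi:2 = 1 → 0x1 << 6 → word 0x73
word = 0x73 → little-endian bytes:
  [0]=0x73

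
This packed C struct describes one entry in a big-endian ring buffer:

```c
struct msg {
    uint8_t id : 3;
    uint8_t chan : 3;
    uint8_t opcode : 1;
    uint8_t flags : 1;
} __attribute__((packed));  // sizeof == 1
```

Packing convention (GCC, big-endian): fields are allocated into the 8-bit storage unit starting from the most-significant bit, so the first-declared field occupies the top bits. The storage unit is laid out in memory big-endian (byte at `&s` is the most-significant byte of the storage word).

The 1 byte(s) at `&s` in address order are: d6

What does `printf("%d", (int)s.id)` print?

6

[0]=0xd6 (big-endian) → word 0xd6
id [5+:3] = (word>>5) & 0x7 = 6  ←
chan [2+:3] = (word>>2) & 0x7 = 5
opcode [1+:1] = (word>>1) & 0x1 = 1
flags [0+:1] = (word>>0) & 0x1 = 0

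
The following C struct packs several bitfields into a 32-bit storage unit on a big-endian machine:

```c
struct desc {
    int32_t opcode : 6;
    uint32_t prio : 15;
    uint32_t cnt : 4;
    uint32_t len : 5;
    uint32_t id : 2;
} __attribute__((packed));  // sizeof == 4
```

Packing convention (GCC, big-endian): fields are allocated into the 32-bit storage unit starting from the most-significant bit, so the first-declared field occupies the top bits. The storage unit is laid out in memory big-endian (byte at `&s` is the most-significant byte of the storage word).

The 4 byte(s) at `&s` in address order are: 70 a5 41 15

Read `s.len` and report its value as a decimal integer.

5

[0]=0x70 [1]=0xa5 [2]=0x41 [3]=0x15 (big-endian) → word 0x70a54115
opcode [26+:6] = (word>>26) & 0x3f = 28
prio [11+:15] = (word>>11) & 0x7fff = 5288
cnt [7+:4] = (word>>7) & 0xf = 2
len [2+:5] = (word>>2) & 0x1f = 5  ←
id [0+:2] = (word>>0) & 0x3 = 1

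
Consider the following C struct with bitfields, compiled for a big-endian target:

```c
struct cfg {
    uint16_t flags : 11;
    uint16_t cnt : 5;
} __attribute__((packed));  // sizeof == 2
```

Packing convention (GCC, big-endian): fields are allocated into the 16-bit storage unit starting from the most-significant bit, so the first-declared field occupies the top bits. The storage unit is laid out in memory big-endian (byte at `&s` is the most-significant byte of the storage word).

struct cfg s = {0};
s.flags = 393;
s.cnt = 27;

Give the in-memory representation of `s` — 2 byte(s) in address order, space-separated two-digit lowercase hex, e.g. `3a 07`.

31 3b

flags:11 = 393 → 0x189 << 5 → word 0x3120
cnt:5 = 27 → 0x1b << 0 → word 0x313b
word = 0x313b → big-endian bytes:
  [0]=0x31  [1]=0x3b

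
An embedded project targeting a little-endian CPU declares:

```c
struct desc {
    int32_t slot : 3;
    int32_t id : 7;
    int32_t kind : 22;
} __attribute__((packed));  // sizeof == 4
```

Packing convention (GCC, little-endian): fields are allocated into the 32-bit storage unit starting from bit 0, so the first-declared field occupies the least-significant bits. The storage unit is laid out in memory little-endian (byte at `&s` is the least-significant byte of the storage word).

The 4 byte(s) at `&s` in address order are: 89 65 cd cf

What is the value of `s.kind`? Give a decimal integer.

-789671

[0]=0x89 [1]=0x65 [2]=0xcd [3]=0xcf (little-endian) → word 0xcfcd6589
slot [0+:3] = (word>>0) & 0x7 = 1
id [3+:7] = (word>>3) & 0x7f = 49
kind [10+:22] = (word>>10) & 0x3fffff = 3404633  ←
kind signed 22b, MSB=1: 3404633 - 4194304 = -789671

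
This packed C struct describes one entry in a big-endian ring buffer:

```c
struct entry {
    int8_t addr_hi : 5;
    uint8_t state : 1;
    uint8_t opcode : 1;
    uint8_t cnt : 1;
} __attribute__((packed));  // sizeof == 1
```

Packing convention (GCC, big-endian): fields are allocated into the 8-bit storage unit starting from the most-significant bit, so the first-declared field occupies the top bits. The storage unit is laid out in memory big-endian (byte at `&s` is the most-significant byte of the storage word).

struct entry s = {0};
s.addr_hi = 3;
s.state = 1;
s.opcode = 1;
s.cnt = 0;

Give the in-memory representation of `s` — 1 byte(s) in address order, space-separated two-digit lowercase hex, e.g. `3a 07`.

1e

[3+:5] addr_hi=3 & 0x1f = 0x3; word=0x18
[2+:1] state=1 & 0x1 = 0x1; word=0x1c
[1+:1] opcode=1 & 0x1 = 0x1; word=0x1e
[0+:1] cnt=0 & 0x1 = 0x0; word=0x1e
word = 0x1e → big-endian bytes:
  [0]=0x1e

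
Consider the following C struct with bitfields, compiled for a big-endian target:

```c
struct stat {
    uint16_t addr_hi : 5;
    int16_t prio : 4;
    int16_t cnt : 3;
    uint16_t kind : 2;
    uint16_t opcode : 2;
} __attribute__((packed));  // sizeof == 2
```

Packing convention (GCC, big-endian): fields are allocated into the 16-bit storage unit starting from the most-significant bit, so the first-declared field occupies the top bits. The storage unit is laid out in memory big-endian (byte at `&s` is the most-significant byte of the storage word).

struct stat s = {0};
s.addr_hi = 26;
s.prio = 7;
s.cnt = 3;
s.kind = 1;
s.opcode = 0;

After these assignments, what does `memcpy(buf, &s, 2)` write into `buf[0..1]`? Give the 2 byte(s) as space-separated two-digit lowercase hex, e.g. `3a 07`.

d3 b4

[11+:5] addr_hi=26 & 0x1f = 0x1a; word=0xd000
[7+:4] prio=7 & 0xf = 0x7; word=0xd380
[4+:3] cnt=3 & 0x7 = 0x3; word=0xd3b0
[2+:2] kind=1 & 0x3 = 0x1; word=0xd3b4
[0+:2] opcode=0 & 0x3 = 0x0; word=0xd3b4
word = 0xd3b4 → big-endian bytes:
  [0]=0xd3  [1]=0xb4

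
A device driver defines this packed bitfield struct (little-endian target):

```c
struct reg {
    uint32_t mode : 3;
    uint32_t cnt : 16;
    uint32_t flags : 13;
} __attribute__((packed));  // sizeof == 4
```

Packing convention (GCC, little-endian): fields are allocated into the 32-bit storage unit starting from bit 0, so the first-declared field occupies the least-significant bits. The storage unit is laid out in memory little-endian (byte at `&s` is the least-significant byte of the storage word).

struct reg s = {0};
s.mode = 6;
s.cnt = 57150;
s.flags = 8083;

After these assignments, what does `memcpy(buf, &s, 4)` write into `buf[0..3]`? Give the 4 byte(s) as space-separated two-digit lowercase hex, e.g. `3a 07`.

[0+:3] mode=6 & 0x7 = 0x6; word=0x00000006
[3+:16] cnt=57150 & 0xffff = 0xdf3e; word=0x0006f9f6
[19+:13] flags=8083 & 0x1fff = 0x1f93; word=0xfc9ef9f6
word = 0xfc9ef9f6 → little-endian bytes:
  [0]=0xf6  [1]=0xf9  [2]=0x9e  [3]=0xfc

f6 f9 9e fc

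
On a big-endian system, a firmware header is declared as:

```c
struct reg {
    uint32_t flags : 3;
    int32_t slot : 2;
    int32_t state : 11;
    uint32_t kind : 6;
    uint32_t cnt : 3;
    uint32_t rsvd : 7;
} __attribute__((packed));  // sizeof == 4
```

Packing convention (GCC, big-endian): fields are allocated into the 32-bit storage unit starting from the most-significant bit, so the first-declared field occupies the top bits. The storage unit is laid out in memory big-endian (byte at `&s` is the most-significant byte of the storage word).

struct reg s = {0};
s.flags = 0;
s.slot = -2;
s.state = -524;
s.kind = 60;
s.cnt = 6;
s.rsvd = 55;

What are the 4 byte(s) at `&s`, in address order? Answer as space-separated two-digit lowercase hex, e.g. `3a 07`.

flags:3 = 0 → 0x0 << 29 → word 0x00000000
slot:2 = -2 → 0x2 << 27 → word 0x10000000
state:11 = -524 → 0x5f4 << 16 → word 0x15f40000
kind:6 = 60 → 0x3c << 10 → word 0x15f4f000
cnt:3 = 6 → 0x6 << 7 → word 0x15f4f300
rsvd:7 = 55 → 0x37 << 0 → word 0x15f4f337
word = 0x15f4f337 → big-endian bytes:
  [0]=0x15  [1]=0xf4  [2]=0xf3  [3]=0x37

15 f4 f3 37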